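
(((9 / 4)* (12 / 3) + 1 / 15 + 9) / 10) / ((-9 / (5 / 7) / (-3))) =271 / 630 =0.43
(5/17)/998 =5/16966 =0.00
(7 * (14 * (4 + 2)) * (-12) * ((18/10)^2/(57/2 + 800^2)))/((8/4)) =-571536/32001425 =-0.02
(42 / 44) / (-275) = -21 / 6050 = -0.00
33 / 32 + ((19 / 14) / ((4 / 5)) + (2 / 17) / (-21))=31097 / 11424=2.72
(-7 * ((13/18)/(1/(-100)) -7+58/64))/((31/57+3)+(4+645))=599963/714144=0.84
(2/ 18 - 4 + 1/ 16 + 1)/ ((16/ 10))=-2035/ 1152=-1.77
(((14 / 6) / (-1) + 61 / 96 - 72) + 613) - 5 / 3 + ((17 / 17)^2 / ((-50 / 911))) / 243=104501749 / 194400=537.56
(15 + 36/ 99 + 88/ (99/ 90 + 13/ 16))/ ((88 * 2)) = 103297/ 296208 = 0.35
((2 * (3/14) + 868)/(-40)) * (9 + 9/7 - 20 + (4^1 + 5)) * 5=30395/392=77.54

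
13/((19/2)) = 26/19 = 1.37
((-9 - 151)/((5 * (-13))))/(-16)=-2/13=-0.15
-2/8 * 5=-5/4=-1.25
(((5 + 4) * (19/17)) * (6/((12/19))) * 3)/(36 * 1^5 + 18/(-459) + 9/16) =233928/29803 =7.85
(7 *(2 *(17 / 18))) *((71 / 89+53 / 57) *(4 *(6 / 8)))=1042916 / 15219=68.53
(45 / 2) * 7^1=315 / 2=157.50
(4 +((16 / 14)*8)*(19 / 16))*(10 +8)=1872 / 7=267.43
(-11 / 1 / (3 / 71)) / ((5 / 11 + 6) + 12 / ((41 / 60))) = -352231 / 32493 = -10.84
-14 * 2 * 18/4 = -126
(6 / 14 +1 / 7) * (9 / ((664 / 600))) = 2700 / 581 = 4.65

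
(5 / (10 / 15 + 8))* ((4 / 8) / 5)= 3 / 52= 0.06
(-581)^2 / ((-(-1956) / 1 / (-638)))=-107681959 / 978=-110104.25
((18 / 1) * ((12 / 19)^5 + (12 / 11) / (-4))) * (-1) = 84440610 / 27237089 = 3.10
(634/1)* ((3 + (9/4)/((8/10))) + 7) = 64985/8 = 8123.12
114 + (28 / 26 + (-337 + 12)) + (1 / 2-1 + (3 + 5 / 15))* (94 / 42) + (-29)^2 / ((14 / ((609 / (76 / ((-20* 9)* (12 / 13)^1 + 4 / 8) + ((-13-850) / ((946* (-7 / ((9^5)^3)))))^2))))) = -203.58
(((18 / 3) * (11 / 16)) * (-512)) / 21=-704 / 7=-100.57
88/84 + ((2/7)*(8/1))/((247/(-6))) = 5146/5187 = 0.99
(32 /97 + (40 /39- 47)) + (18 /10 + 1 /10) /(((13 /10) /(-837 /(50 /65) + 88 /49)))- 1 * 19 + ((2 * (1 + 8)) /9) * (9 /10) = -611903755 /370734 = -1650.52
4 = 4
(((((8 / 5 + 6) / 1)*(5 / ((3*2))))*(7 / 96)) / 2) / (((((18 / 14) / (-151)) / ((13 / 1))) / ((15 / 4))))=-9137765 / 6912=-1322.01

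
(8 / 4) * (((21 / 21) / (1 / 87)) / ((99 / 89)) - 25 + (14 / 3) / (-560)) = 106.41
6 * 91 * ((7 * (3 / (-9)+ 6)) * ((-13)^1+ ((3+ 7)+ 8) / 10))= -1212848 / 5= -242569.60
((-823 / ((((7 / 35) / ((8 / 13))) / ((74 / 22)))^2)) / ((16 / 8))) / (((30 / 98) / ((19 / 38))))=-4416613040 / 61347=-71993.95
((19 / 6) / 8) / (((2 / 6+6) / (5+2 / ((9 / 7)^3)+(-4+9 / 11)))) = 11063 / 64152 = 0.17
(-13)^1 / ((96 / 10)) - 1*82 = -4001 / 48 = -83.35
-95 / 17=-5.59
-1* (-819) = 819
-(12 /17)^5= -248832 /1419857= -0.18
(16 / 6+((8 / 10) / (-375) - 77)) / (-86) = 139379 / 161250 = 0.86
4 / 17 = 0.24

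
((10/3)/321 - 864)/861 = -832022/829143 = -1.00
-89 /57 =-1.56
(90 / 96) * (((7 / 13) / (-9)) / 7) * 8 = -5 / 78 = -0.06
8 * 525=4200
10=10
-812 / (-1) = 812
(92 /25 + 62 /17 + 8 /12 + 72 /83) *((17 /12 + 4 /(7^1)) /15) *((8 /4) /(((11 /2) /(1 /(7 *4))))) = 39150478 /2566785375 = 0.02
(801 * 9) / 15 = 2403 / 5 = 480.60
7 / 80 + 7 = 567 / 80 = 7.09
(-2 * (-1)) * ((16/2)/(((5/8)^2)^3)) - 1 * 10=4038054/15625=258.44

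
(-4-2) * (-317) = 1902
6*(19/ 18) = 19/ 3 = 6.33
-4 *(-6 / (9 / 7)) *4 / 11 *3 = 224 / 11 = 20.36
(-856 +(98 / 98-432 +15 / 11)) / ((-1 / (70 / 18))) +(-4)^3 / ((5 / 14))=795382 / 165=4820.50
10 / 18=5 / 9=0.56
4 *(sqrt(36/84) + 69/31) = 11.52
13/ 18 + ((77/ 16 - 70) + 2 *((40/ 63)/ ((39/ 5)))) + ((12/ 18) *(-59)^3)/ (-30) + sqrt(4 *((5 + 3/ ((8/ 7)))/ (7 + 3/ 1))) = 4501.42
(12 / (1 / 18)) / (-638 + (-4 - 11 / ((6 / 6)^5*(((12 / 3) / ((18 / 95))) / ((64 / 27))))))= -30780 / 91661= -0.34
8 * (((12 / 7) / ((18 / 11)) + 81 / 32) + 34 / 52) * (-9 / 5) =-110931 / 1820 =-60.95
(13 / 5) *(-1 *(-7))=91 / 5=18.20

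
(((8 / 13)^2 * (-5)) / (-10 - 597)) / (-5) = -64 / 102583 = -0.00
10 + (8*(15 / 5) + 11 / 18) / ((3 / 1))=983 / 54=18.20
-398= -398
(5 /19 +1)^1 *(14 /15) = 112 /95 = 1.18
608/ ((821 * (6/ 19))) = 5776/ 2463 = 2.35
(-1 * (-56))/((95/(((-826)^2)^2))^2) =12134682162632276246214656/9025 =1344563120513271606228.77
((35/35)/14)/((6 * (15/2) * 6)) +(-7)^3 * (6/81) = -3557/140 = -25.41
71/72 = 0.99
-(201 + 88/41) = -8329/41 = -203.15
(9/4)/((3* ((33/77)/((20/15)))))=7/3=2.33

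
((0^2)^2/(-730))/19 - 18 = -18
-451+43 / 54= -24311 / 54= -450.20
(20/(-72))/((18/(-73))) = 365/324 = 1.13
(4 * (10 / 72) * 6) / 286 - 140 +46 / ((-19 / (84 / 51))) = -19950317 / 138567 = -143.98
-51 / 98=-0.52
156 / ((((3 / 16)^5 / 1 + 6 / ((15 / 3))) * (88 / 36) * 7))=7.60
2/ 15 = 0.13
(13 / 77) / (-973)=-13 / 74921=-0.00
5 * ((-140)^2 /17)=98000 /17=5764.71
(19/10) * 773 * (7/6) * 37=3803933/60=63398.88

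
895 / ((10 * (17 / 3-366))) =-537 / 2162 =-0.25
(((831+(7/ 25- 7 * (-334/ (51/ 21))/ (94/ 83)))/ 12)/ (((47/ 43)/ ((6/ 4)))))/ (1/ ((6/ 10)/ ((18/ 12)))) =1444135349/ 18776500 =76.91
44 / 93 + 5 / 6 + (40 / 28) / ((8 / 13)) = 3149 / 868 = 3.63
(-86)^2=7396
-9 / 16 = -0.56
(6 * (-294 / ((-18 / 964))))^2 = 8924958784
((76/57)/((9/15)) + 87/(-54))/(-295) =-11/5310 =-0.00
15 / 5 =3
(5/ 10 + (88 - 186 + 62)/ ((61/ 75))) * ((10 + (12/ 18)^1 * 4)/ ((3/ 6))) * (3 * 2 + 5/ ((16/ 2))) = -5376373/ 732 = -7344.77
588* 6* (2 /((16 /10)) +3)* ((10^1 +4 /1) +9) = 344862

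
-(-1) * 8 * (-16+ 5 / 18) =-1132 / 9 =-125.78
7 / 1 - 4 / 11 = 73 / 11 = 6.64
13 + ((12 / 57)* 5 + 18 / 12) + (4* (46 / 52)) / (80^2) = 12293237 / 790400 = 15.55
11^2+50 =171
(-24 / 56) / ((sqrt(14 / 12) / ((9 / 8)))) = -27 * sqrt(42) / 392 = -0.45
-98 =-98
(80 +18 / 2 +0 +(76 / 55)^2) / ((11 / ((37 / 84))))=3391679 / 931700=3.64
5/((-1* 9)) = -5/9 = -0.56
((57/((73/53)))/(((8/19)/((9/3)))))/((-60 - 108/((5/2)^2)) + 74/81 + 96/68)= -311993775/79310704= -3.93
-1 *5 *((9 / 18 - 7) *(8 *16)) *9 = 37440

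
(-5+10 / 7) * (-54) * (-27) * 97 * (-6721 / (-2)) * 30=-356446554750 / 7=-50920936392.86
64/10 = 32/5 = 6.40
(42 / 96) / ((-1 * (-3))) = 7 / 48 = 0.15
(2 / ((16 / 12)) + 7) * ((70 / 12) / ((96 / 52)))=26.86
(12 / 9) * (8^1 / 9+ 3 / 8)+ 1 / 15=473 / 270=1.75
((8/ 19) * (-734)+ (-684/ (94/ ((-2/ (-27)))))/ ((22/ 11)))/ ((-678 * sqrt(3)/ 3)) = 414337 * sqrt(3)/ 908181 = 0.79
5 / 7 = 0.71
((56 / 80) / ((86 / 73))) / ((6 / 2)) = 511 / 2580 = 0.20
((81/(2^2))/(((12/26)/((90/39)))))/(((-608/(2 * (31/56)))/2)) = -12555/34048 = -0.37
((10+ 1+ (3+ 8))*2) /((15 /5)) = 14.67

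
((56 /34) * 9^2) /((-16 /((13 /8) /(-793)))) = 567 /33184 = 0.02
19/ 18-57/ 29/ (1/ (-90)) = 92891/ 522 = 177.95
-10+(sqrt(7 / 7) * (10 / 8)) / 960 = -7679 / 768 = -10.00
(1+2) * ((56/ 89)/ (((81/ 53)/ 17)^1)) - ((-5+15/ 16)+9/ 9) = 925043/ 38448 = 24.06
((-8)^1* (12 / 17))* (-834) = 80064 / 17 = 4709.65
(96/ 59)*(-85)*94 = -13000.68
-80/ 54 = -40/ 27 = -1.48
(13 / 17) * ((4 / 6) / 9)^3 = 104 / 334611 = 0.00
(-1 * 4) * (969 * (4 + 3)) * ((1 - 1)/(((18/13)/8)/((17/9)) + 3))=0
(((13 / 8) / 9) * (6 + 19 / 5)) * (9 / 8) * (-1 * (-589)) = 375193 / 320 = 1172.48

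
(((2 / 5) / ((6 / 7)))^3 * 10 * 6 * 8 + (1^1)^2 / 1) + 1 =11426 / 225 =50.78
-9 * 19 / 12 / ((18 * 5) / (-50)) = 95 / 12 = 7.92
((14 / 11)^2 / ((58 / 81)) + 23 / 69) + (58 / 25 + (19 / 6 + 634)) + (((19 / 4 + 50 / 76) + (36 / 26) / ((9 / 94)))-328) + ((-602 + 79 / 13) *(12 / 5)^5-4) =-510512439710111 / 10834037500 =-47121.16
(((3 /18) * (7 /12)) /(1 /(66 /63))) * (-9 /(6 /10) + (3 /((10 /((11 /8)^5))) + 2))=-41543557 /35389440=-1.17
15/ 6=5/ 2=2.50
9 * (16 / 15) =48 / 5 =9.60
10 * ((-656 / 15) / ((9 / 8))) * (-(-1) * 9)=-10496 / 3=-3498.67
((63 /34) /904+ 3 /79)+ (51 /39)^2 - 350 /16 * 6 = -53141111219 /410356336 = -129.50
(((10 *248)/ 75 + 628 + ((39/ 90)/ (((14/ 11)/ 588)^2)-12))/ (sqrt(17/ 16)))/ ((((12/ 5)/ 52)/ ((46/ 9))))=3341915824 *sqrt(17)/ 1377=10006588.19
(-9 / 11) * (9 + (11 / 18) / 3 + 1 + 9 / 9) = -55 / 6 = -9.17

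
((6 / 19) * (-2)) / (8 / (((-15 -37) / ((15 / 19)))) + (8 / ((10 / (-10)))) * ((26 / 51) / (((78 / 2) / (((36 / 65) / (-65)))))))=430950 / 82267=5.24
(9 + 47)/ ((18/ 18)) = 56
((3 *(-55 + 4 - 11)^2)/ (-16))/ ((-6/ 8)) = 961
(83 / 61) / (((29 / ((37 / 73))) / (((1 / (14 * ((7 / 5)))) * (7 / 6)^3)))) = 107485 / 55787184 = 0.00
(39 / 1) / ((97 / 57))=2223 / 97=22.92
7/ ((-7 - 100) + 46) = -7/ 61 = -0.11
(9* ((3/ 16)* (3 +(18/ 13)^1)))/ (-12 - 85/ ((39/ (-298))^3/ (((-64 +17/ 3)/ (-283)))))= 5962065993/ 6288665424448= 0.00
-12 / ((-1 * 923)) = 12 / 923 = 0.01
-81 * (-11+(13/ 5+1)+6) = 567/ 5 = 113.40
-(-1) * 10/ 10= 1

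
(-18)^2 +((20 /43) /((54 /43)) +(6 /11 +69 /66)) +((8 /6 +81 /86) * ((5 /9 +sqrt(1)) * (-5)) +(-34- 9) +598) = 863.27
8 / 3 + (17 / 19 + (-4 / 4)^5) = 146 / 57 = 2.56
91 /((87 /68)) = 6188 /87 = 71.13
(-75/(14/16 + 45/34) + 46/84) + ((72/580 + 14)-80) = -181074851/1820910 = -99.44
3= 3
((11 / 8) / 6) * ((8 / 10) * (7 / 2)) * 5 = 77 / 24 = 3.21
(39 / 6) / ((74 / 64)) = 208 / 37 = 5.62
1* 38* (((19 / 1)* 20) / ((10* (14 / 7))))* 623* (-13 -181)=-87262364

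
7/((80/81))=567/80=7.09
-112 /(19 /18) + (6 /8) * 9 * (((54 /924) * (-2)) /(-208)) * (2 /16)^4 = -529010781687 /4985716736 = -106.11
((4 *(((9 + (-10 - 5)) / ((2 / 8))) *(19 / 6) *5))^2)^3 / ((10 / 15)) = 18499193143296000000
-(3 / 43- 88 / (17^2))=2917 / 12427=0.23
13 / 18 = 0.72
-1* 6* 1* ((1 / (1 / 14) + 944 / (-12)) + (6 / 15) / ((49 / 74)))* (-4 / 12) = -94172 / 735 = -128.13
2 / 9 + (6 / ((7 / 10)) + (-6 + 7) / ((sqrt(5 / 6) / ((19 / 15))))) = 19 * sqrt(30) / 75 + 554 / 63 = 10.18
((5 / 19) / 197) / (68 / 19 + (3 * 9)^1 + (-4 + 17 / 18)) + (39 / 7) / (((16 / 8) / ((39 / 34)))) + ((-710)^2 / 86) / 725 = 12416333602039 / 1100696767492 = 11.28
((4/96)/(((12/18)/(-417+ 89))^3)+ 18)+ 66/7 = -4962284.57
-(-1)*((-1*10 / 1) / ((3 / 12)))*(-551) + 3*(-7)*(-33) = 22733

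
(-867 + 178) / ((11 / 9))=-6201 / 11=-563.73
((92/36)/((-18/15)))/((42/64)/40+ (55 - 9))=-73600/1590327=-0.05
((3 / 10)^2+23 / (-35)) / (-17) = 397 / 11900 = 0.03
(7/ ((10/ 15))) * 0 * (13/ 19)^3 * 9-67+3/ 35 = -2342/ 35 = -66.91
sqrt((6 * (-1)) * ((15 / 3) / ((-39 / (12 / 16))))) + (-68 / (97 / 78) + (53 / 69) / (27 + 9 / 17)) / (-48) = 1.90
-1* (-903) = 903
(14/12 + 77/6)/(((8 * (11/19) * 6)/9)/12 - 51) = -2394/8677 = -0.28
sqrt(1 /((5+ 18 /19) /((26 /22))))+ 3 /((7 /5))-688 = -4801 /7+ sqrt(307021) /1243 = -685.41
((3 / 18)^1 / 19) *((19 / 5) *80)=8 / 3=2.67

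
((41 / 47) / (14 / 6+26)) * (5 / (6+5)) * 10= 1230 / 8789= 0.14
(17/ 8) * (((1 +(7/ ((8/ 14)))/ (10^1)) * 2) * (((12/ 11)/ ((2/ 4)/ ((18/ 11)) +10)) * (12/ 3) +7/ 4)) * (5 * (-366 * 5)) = -49116950205/ 261184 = -188054.97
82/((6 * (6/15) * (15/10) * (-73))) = -205/657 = -0.31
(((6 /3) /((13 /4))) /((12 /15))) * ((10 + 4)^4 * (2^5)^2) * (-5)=-1966899200 /13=-151299938.46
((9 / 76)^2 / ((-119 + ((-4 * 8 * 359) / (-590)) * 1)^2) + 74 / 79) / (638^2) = 40941027434231 / 17790772654452343744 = 0.00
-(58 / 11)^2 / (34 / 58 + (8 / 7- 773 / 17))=2902291 / 4566298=0.64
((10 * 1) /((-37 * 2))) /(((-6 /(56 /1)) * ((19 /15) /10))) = 7000 /703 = 9.96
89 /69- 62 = -4189 /69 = -60.71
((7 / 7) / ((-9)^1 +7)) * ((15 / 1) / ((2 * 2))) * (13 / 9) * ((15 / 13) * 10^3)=-3125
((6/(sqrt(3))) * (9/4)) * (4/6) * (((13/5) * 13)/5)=507 * sqrt(3)/25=35.13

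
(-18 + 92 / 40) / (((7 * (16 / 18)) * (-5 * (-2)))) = -1413 / 5600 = -0.25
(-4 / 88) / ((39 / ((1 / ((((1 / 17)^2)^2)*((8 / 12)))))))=-83521 / 572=-146.02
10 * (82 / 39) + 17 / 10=22.73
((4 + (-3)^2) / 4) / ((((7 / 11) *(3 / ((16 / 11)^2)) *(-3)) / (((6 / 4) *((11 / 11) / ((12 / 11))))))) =-104 / 63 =-1.65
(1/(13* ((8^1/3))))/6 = 1/208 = 0.00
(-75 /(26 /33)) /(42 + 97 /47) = -116325 /53846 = -2.16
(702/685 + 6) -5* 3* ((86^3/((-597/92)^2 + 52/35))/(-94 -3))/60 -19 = 21991914476487/858100165135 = 25.63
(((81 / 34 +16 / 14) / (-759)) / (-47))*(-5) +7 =59427023 / 8490174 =7.00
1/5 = 0.20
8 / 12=2 / 3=0.67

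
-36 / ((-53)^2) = -36 / 2809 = -0.01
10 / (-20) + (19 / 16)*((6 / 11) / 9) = -113 / 264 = -0.43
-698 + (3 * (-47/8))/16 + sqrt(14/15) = -89485/128 + sqrt(210)/15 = -698.14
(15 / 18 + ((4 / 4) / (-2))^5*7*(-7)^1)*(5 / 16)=1135 / 1536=0.74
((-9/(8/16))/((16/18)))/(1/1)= -81/4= -20.25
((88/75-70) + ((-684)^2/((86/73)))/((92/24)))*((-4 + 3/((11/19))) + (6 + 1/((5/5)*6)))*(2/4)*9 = 33859303157/9890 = 3423589.80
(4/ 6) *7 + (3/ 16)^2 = 3611/ 768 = 4.70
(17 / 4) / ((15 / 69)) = 391 / 20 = 19.55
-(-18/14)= 9/7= 1.29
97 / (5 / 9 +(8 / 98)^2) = 2096073 / 12149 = 172.53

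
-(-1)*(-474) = -474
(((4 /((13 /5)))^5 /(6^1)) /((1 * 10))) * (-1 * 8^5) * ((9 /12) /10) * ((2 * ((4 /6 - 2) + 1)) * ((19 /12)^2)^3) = 3010936384000 /812017791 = 3707.97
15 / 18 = 5 / 6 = 0.83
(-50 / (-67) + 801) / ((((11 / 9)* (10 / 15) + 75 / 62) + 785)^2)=150529859892 / 116295311334547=0.00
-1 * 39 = -39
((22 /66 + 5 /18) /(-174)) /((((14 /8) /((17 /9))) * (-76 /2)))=187 /1874502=0.00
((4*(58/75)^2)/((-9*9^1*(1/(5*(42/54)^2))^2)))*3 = -32307856/39858075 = -0.81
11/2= 5.50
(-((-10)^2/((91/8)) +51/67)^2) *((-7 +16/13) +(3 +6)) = -20352084486/69036331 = -294.80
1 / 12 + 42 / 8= 5.33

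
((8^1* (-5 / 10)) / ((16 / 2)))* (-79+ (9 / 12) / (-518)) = 163691 / 4144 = 39.50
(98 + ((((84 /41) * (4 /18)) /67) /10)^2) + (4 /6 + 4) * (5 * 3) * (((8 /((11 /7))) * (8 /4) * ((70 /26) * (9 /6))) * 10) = 7012152633290462 /242792839575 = 28881.22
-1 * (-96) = 96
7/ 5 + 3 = 22/ 5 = 4.40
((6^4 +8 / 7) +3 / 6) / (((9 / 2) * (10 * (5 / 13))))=74.97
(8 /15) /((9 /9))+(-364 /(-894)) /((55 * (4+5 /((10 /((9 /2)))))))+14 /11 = 1110778 /614625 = 1.81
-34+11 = -23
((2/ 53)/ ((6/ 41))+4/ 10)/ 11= 523/ 8745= 0.06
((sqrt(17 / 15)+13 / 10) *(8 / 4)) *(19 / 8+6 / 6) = 9 *sqrt(255) / 20+351 / 40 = 15.96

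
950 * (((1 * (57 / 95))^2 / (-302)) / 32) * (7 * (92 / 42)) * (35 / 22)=-45885 / 53152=-0.86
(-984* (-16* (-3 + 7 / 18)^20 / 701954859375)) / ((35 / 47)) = 5331370607951421104811591417856806727 / 815635475571837732678006053760000000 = 6.54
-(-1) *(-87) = -87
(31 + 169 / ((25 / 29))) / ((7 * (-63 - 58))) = -516 / 1925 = -0.27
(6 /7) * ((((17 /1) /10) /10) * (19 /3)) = 323 /350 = 0.92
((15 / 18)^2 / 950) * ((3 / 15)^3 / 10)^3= 1 / 2671875000000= 0.00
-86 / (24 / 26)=-559 / 6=-93.17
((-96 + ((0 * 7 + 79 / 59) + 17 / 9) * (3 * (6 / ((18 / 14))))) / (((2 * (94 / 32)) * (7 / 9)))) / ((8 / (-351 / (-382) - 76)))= 386906690 / 3707501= 104.36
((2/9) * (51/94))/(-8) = -17/1128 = -0.02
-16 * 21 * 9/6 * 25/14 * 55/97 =-510.31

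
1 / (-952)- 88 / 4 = -20945 / 952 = -22.00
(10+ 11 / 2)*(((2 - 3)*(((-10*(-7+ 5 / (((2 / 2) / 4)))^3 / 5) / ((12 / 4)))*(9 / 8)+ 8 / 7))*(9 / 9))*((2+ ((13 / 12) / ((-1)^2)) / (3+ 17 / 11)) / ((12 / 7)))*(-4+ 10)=383897893 / 1920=199946.82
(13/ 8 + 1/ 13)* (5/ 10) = 177/ 208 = 0.85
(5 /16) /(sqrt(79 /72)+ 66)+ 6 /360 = 402653 /18813180 - 15*sqrt(158) /2508424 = 0.02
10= 10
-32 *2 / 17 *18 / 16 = -72 / 17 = -4.24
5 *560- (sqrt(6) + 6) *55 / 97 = 271270 / 97- 55 *sqrt(6) / 97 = 2795.21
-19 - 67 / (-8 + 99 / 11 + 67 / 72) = -7465 / 139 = -53.71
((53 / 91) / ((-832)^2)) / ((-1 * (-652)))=53 / 41071034368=0.00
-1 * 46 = -46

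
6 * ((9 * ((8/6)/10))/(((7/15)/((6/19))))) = 648/133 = 4.87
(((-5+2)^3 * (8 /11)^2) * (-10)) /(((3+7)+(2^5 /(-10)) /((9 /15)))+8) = 25920 /2299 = 11.27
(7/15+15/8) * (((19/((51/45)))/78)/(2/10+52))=26695/2768688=0.01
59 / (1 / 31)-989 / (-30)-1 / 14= 195499 / 105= 1861.90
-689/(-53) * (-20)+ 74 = -186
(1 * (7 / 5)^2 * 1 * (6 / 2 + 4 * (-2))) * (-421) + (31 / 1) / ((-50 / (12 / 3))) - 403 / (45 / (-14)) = 955957 / 225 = 4248.70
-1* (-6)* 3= 18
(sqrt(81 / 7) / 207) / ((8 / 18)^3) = 0.19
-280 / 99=-2.83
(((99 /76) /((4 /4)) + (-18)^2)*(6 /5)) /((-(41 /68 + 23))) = -840582 /50825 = -16.54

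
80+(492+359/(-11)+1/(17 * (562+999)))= 157444032/291907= 539.36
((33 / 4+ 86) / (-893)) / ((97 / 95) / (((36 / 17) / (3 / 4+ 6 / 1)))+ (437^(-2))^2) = -14472497819260 / 446284614786031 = -0.03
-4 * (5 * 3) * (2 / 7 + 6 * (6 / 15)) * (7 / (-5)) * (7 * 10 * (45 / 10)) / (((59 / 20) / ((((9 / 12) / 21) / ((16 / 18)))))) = 967.88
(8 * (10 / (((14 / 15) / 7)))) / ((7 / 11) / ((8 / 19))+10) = 52800 / 1013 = 52.12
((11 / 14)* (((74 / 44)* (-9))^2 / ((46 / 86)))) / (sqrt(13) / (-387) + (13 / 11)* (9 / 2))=20298342339* sqrt(13) / 660158458778 + 6427193306067 / 101562839812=63.39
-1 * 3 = -3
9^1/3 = 3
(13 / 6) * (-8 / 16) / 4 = -13 / 48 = -0.27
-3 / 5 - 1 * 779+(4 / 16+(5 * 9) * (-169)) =-167687 / 20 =-8384.35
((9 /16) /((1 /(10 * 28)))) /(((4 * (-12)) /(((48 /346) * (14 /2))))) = -2205 /692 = -3.19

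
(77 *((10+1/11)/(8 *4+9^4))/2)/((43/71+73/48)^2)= 4512219264/346257826337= 0.01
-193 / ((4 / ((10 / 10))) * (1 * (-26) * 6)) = 0.31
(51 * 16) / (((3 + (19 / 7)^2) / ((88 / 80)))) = 54978 / 635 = 86.58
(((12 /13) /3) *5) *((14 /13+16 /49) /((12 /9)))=13410 /8281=1.62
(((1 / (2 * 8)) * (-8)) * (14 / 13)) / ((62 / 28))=-98 / 403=-0.24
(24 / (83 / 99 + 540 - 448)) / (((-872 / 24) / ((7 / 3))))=-2376 / 143117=-0.02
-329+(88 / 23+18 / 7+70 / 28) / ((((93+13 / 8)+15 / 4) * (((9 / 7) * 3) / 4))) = -53581781 / 162909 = -328.91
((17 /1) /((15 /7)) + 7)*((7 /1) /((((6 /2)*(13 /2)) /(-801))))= -279104 /65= -4293.91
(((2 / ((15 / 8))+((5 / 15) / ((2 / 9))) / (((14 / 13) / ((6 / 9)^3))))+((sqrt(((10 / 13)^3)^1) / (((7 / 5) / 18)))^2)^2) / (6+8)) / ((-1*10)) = -1476610753748471 / 36505880488350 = -40.45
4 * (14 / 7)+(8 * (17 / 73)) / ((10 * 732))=534377 / 66795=8.00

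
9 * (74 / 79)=666 / 79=8.43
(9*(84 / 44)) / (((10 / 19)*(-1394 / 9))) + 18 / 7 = 2533887 / 1073380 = 2.36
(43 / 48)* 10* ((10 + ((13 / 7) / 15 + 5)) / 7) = 17071 / 882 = 19.35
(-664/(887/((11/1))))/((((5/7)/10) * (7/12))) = -175296/887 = -197.63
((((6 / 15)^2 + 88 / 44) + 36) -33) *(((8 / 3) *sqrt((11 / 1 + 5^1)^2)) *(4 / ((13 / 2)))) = 44032 / 325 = 135.48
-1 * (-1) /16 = 1 /16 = 0.06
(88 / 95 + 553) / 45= 5847 / 475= 12.31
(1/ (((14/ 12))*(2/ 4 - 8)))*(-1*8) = 32/ 35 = 0.91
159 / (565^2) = 159 / 319225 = 0.00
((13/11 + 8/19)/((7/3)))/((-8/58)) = -29145/5852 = -4.98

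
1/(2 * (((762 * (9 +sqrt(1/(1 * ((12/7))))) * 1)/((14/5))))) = 126/612775 - 7 * sqrt(21)/1838325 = 0.00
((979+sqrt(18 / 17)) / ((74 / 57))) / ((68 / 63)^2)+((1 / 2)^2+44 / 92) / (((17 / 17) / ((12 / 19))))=678699*sqrt(34) / 5816992+96856458135 / 149530912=648.42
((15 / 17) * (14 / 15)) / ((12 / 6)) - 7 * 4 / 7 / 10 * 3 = -67 / 85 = -0.79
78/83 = 0.94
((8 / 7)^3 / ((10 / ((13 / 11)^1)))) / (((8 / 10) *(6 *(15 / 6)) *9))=832 / 509355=0.00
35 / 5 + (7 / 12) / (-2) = 6.71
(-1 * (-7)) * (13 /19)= 91 /19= 4.79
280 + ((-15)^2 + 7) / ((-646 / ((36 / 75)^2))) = 56508296 / 201875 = 279.92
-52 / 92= -13 / 23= -0.57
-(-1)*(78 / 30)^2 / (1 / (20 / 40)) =169 / 50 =3.38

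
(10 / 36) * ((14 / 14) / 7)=5 / 126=0.04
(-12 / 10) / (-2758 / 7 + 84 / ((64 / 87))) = 96 / 22385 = 0.00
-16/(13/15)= -240/13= -18.46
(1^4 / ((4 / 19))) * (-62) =-589 / 2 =-294.50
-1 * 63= -63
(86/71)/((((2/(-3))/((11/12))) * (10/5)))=-473/568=-0.83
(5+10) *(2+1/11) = 345/11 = 31.36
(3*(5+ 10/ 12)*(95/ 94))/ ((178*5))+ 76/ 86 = 1300227/ 1438952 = 0.90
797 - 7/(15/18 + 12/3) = 23071/29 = 795.55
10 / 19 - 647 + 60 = -11143 / 19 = -586.47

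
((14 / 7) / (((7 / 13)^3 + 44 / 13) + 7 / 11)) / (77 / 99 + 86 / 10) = 1087515 / 21300028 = 0.05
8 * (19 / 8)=19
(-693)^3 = -332812557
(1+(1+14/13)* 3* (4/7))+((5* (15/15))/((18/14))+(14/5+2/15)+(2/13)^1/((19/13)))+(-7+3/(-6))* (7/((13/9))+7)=-462989/5985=-77.36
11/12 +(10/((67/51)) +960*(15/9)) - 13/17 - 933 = 9222673/13668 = 674.76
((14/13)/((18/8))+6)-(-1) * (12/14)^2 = 7.21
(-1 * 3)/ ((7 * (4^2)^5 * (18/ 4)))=-1/ 11010048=-0.00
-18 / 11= -1.64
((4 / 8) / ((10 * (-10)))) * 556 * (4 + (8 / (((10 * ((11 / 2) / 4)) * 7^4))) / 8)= -36711568 / 3301375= -11.12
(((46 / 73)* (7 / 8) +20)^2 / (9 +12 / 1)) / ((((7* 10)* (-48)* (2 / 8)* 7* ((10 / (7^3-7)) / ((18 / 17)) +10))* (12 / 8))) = -0.00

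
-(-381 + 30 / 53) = 20163 / 53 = 380.43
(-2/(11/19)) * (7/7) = -38/11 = -3.45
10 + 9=19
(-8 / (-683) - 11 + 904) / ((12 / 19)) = 3862871 / 2732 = 1413.94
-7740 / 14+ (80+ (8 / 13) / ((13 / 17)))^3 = 17807922080082 / 33787663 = 527053.97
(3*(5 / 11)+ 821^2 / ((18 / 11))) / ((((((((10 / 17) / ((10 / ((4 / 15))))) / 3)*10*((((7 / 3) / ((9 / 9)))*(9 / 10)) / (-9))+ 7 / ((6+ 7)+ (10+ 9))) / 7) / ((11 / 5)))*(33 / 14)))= 13029221.45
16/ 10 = 8/ 5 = 1.60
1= 1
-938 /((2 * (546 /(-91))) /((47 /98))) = 3149 /84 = 37.49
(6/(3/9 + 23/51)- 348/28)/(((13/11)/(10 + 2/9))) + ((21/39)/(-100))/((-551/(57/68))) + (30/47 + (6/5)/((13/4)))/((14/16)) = -101669239513/2530273200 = -40.18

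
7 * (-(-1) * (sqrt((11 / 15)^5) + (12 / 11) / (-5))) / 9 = -28 / 165 + 847 * sqrt(165) / 30375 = 0.19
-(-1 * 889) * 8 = 7112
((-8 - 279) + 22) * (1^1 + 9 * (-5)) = 11660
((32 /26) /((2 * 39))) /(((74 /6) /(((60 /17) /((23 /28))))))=13440 /2444923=0.01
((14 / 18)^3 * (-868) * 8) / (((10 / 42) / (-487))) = 6682739.86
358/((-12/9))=-537/2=-268.50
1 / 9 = 0.11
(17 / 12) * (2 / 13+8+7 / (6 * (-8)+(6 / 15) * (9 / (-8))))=50447 / 4446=11.35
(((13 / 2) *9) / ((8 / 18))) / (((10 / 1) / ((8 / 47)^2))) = 4212 / 11045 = 0.38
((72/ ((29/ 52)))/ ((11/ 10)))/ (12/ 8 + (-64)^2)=14976/ 522841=0.03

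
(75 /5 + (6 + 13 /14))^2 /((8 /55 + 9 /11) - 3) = -5183695 /21952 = -236.14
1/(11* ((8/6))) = 3/44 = 0.07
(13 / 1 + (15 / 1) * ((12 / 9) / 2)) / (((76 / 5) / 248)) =7130 / 19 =375.26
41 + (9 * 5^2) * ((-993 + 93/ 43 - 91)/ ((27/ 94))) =-109314361/ 129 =-847398.15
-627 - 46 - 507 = -1180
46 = 46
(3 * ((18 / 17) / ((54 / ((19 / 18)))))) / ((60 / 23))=437 / 18360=0.02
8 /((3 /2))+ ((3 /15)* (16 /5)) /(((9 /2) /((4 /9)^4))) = 7881392 /1476225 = 5.34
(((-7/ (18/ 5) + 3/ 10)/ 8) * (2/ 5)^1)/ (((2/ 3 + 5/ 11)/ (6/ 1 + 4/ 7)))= -253/ 525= -0.48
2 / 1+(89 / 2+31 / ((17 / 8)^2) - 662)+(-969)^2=542367667 / 578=938352.37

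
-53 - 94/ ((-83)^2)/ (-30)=-5476708/ 103335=-53.00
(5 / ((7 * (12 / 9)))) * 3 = 45 / 28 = 1.61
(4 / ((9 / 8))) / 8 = 4 / 9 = 0.44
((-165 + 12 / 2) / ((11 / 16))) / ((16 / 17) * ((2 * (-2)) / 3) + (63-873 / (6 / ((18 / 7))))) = 454104 / 613393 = 0.74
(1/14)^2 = 1/196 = 0.01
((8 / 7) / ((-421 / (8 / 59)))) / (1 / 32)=-0.01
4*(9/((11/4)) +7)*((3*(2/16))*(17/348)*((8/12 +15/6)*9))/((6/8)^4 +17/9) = 9.73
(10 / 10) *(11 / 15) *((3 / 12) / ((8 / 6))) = 11 / 80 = 0.14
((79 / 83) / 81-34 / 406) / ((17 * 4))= -49127 / 46402146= -0.00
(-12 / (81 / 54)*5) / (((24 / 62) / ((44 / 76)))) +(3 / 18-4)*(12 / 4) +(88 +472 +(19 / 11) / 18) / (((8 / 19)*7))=25008451 / 210672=118.71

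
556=556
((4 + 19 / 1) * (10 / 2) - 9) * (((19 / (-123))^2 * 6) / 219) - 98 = -108156334 / 1104417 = -97.93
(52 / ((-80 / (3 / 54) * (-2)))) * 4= 13 / 180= 0.07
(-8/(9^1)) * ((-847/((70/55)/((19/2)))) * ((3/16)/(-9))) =-25289/216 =-117.08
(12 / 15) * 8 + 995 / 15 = 1091 / 15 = 72.73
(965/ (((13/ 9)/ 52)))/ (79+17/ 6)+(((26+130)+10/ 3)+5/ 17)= 14627671/ 25041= 584.15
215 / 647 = 0.33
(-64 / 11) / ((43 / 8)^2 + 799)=-4096 / 582835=-0.01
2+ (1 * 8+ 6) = 16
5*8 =40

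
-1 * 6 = -6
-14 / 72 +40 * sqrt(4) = 2873 / 36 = 79.81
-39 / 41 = -0.95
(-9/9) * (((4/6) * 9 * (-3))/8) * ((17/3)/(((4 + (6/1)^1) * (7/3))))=153/280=0.55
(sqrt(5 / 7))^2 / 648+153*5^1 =3470045 / 4536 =765.00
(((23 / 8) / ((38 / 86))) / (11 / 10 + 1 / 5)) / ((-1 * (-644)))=215 / 27664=0.01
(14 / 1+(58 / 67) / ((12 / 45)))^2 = 5340721 / 17956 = 297.43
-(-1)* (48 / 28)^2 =2.94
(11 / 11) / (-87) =-1 / 87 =-0.01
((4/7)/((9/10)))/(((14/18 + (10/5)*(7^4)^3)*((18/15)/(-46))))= -184/209280262485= -0.00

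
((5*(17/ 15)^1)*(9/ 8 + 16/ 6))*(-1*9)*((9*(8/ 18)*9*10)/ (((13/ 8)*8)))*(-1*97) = 519435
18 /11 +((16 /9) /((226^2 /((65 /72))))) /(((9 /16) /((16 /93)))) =15582689594 /9522698823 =1.64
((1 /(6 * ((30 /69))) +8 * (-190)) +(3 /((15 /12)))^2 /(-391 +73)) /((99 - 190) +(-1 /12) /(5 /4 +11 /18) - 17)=1618866931 /115100100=14.06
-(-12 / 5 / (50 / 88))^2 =-278784 / 15625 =-17.84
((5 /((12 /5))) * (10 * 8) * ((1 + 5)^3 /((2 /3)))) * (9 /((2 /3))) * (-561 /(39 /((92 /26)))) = -6270858000 /169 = -37105668.64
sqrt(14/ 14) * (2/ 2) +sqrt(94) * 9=1 +9 * sqrt(94)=88.26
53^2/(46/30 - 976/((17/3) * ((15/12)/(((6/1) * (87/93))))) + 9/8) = -177641160/48741199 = -3.64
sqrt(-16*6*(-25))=20*sqrt(6)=48.99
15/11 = 1.36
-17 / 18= -0.94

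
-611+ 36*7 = -359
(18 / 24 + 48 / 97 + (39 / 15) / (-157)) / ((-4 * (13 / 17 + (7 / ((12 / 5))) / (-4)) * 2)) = -19079661 / 4416410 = -4.32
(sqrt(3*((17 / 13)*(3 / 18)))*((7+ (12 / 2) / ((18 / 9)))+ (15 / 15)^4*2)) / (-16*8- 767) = -6*sqrt(442) / 11635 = -0.01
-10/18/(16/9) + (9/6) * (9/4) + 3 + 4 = 161/16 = 10.06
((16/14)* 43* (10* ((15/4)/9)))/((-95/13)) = -11180/399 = -28.02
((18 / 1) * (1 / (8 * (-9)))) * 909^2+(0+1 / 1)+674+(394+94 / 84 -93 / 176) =-759530437 / 3696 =-205500.66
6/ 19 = 0.32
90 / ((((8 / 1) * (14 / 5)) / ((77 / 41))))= 2475 / 328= 7.55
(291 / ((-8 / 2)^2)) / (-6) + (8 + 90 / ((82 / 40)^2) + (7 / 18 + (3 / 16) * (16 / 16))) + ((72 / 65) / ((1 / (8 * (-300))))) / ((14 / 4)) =-32275144673 / 44055648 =-732.60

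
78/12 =13/2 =6.50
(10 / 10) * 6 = 6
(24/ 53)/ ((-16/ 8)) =-12/ 53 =-0.23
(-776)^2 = 602176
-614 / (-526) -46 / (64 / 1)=3775 / 8416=0.45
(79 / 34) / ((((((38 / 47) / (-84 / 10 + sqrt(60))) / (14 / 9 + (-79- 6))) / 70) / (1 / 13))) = 136634687 / 12597- 97596205 * sqrt(15) / 37791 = 844.53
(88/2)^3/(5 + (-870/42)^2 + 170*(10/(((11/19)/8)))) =22957088/6447785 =3.56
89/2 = 44.50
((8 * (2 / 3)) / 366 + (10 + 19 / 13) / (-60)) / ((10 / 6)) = -25187 / 237900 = -0.11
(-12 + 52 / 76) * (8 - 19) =2365 / 19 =124.47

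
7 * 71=497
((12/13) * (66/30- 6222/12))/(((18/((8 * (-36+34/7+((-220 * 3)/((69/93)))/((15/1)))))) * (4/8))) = 38316.22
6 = 6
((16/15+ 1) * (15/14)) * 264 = 4092/7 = 584.57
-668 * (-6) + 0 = 4008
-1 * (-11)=11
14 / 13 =1.08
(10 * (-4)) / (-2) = 20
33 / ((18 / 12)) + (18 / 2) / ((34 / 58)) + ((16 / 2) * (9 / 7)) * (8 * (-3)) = -209.50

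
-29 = -29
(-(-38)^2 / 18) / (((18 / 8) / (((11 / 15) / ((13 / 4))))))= -127072 / 15795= -8.05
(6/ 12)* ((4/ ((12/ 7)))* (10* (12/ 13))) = 140/ 13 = 10.77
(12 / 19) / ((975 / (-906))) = -0.59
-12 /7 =-1.71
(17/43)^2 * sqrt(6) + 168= 289 * sqrt(6)/1849 + 168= 168.38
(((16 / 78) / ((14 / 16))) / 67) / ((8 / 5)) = 40 / 18291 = 0.00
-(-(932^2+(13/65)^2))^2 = -471567326791201/625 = -754507722865.92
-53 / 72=-0.74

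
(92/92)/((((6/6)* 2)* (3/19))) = 19/6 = 3.17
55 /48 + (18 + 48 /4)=31.15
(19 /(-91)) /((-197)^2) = -19 /3531619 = -0.00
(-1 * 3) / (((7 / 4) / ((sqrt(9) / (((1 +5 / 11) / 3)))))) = -297 / 28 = -10.61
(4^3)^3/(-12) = -65536/3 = -21845.33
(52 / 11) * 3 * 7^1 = 1092 / 11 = 99.27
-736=-736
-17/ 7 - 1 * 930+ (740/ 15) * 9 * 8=18337/ 7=2619.57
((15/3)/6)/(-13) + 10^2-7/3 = 97.60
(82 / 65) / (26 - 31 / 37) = 3034 / 60515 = 0.05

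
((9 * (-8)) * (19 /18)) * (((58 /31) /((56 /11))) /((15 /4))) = -24244 /3255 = -7.45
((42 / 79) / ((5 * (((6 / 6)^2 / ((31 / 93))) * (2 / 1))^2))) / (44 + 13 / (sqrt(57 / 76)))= 77 / 1013570 - 91 * sqrt(3) / 6081420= 0.00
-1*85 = -85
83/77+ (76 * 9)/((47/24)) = 1267933/3619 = 350.35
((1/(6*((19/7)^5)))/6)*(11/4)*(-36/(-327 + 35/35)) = 184877/3228833096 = 0.00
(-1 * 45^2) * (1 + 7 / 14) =-6075 / 2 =-3037.50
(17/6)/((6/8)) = 34/9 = 3.78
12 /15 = 4 /5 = 0.80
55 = 55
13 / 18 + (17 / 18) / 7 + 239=1679 / 7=239.86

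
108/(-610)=-54/305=-0.18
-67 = -67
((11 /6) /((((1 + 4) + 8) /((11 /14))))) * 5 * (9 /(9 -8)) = 1815 /364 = 4.99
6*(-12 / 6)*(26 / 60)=-26 / 5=-5.20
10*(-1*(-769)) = 7690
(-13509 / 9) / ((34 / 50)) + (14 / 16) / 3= -2207.06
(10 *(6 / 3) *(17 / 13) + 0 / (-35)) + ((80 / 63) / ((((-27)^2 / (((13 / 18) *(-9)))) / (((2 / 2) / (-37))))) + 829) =18891113743 / 22090887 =855.15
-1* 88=-88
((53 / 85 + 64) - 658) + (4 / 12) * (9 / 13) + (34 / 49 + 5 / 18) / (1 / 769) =150145733 / 974610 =154.06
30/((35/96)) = 576/7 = 82.29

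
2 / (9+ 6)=2 / 15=0.13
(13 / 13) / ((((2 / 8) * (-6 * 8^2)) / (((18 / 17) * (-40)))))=15 / 34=0.44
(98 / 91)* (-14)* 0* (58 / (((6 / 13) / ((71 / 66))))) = 0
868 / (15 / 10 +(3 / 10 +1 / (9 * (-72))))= 482.64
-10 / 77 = -0.13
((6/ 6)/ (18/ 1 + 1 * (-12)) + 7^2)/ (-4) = -12.29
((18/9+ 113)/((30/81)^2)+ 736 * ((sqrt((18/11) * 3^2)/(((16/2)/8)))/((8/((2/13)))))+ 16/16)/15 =552 * sqrt(22)/715+ 16787/300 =59.58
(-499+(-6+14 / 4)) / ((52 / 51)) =-51153 / 104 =-491.86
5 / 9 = 0.56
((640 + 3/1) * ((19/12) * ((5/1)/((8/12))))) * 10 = 305425/4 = 76356.25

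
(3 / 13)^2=9 / 169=0.05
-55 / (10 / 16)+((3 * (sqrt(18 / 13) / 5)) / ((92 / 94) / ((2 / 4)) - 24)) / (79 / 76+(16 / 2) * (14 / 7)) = -88 - 8037 * sqrt(26) / 21801325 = -88.00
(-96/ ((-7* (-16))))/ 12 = -1/ 14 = -0.07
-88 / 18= -44 / 9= -4.89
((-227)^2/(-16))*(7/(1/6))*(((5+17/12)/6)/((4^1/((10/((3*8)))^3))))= -3471766375/1327104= -2616.05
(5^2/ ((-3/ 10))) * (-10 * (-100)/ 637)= -250000/ 1911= -130.82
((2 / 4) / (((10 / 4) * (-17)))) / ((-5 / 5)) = 1 / 85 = 0.01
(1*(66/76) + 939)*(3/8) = 352.45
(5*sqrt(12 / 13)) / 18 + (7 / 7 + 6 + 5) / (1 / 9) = 5*sqrt(39) / 117 + 108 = 108.27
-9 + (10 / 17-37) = -772 / 17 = -45.41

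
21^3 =9261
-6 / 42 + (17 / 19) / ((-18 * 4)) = -1487 / 9576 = -0.16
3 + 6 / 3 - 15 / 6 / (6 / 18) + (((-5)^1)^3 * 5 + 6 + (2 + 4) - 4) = -1239 / 2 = -619.50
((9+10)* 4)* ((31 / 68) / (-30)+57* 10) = 22092611 / 510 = 43318.85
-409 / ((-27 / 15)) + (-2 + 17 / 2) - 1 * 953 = -12947 / 18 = -719.28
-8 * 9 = -72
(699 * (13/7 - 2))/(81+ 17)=-1.02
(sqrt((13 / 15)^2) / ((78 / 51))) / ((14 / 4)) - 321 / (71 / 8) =-268433 / 7455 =-36.01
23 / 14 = 1.64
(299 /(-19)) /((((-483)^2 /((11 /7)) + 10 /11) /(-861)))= 2831829 /31027627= 0.09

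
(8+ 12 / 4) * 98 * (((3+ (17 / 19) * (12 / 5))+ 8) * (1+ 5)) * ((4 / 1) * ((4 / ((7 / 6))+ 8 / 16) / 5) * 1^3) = 25389672 / 95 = 267259.71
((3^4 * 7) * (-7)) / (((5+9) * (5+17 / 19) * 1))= -1539 / 32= -48.09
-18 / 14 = -9 / 7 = -1.29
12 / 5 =2.40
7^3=343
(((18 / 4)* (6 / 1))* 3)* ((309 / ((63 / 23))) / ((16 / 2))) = 63963 / 56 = 1142.20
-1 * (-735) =735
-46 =-46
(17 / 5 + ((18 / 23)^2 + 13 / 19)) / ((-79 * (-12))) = 59008 / 11910435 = 0.00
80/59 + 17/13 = 2043/767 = 2.66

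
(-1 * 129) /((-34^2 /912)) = 29412 /289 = 101.77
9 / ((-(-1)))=9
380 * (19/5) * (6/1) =8664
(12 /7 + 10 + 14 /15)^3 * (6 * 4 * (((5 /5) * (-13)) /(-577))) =243572113408 /222649875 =1093.97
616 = 616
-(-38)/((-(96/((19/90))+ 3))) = -722/8697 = -0.08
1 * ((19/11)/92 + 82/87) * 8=169274/22011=7.69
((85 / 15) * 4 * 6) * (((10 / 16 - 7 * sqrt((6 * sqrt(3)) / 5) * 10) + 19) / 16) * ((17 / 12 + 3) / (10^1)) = -305.19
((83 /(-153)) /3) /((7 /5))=-415 /3213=-0.13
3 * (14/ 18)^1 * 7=49/ 3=16.33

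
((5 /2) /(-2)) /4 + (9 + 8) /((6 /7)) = 937 /48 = 19.52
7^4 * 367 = 881167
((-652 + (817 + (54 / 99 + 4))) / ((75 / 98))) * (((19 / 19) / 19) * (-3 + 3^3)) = 292432 / 1045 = 279.84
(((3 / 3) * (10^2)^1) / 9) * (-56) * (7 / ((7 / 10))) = -56000 / 9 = -6222.22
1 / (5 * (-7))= -1 / 35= -0.03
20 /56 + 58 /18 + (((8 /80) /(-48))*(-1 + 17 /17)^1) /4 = 451 /126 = 3.58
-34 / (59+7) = -17 / 33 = -0.52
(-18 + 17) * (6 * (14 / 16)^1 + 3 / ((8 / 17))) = -93 / 8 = -11.62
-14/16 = -7/8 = -0.88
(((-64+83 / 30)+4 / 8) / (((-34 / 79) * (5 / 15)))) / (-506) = -71969 / 86020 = -0.84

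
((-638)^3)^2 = 67441011031941184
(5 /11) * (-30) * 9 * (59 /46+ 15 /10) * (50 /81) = -160000 /759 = -210.80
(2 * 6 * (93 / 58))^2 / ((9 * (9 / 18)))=69192 / 841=82.27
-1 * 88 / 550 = -4 / 25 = -0.16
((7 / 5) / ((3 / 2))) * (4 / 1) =56 / 15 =3.73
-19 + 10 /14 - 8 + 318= 2042 /7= 291.71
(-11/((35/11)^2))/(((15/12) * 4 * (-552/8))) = 1331/422625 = 0.00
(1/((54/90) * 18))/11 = 5/594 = 0.01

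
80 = 80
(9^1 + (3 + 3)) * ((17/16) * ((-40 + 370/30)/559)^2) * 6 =585565/2499848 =0.23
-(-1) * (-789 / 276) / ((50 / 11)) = -2893 / 4600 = -0.63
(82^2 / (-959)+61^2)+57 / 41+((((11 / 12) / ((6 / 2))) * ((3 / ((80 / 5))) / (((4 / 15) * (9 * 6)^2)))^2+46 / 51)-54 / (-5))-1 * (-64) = 196126777198899106457 / 51733737933373440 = 3791.08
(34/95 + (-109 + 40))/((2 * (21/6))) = -6521/665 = -9.81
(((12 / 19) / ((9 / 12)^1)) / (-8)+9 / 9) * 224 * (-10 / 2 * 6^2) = -685440 / 19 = -36075.79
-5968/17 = -351.06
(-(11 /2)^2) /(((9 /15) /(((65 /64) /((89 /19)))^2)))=-922761125 /389332992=-2.37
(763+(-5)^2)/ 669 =1.18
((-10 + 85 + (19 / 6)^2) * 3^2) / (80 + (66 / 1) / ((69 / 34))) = 70403 / 10352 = 6.80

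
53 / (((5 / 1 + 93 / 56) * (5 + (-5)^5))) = -371 / 145470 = -0.00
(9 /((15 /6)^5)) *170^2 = 332928 /125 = 2663.42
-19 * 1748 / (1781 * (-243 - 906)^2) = -33212 / 2351277981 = -0.00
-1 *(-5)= 5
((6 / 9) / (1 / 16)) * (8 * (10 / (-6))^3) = -32000 / 81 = -395.06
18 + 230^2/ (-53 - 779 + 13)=-38158/ 819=-46.59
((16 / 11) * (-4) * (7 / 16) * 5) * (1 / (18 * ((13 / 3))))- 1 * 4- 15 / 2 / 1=-10007 / 858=-11.66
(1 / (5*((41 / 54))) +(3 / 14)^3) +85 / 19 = 50734709 / 10687880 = 4.75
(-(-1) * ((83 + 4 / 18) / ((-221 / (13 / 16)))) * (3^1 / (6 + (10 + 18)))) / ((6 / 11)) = -8239 / 166464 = -0.05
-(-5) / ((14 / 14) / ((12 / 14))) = 30 / 7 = 4.29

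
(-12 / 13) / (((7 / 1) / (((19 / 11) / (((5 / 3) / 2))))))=-1368 / 5005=-0.27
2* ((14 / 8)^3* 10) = 1715 / 16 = 107.19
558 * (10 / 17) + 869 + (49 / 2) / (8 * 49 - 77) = 1831889 / 1530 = 1197.31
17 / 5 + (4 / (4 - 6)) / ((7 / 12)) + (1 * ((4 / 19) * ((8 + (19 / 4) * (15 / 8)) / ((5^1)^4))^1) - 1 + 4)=1979787 / 665000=2.98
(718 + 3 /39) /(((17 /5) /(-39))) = -140025 /17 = -8236.76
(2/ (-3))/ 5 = -2/ 15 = -0.13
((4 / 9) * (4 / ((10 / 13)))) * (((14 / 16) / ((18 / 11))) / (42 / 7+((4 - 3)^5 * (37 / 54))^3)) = 0.20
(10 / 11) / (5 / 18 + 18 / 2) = 180 / 1837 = 0.10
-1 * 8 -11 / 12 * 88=-266 / 3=-88.67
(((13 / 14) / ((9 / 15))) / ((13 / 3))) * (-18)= -45 / 7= -6.43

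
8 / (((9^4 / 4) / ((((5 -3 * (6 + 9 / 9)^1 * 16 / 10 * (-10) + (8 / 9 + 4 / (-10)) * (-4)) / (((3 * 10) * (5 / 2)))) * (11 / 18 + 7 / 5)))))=44184272 / 996451875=0.04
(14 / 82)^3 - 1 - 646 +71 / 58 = -2581416161 / 3997418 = -645.77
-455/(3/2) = -910/3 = -303.33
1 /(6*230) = 1 /1380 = 0.00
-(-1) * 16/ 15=16/ 15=1.07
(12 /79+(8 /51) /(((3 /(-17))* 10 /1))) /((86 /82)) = 9184 /152865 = 0.06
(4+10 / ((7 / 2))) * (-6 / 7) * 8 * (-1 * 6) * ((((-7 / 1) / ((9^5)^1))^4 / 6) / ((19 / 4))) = 50176 / 25666182635786849691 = 0.00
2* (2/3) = 4/3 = 1.33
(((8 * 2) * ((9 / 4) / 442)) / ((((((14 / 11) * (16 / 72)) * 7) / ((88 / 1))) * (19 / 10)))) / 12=32670 / 205751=0.16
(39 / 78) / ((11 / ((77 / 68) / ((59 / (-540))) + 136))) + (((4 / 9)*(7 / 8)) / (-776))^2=12292885235273 / 2152593729792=5.71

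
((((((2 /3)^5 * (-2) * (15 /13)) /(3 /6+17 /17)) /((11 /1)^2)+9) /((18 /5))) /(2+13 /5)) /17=0.03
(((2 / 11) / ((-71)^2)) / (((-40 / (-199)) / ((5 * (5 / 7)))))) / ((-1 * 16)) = -995 / 24842048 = -0.00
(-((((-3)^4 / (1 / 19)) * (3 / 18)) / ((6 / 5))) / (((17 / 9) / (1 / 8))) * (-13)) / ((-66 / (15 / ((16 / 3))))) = -1500525 / 191488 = -7.84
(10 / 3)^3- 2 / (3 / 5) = 910 / 27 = 33.70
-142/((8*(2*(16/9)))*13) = -639/1664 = -0.38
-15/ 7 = -2.14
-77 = -77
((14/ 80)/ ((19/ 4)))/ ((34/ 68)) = 7/ 95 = 0.07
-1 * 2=-2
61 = 61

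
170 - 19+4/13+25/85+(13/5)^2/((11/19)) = 9923231/60775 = 163.28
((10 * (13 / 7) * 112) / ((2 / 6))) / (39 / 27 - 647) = -9.67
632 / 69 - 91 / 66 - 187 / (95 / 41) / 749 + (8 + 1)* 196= 63788072253 / 36004430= 1771.67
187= 187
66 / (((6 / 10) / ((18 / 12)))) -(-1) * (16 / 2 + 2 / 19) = 3289 / 19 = 173.11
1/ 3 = 0.33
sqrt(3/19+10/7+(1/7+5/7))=5 * sqrt(1729)/133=1.56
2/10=1/5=0.20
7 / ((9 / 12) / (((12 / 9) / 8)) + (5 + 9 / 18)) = 7 / 10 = 0.70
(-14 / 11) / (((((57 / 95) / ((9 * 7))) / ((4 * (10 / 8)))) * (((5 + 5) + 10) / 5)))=-3675 / 22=-167.05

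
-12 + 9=-3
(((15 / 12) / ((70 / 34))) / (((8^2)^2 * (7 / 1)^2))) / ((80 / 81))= 1377 / 449576960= 0.00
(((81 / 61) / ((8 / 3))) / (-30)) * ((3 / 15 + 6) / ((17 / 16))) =-2511 / 25925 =-0.10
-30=-30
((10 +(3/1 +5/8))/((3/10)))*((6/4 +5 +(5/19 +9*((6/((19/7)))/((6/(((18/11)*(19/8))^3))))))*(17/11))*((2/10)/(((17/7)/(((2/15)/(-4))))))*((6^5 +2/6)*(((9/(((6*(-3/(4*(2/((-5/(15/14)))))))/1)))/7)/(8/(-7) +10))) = -4171.74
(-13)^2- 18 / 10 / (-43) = 36344 / 215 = 169.04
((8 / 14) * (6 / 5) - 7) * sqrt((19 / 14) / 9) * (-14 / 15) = 221 * sqrt(266) / 1575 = 2.29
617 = 617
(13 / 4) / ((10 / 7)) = 91 / 40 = 2.28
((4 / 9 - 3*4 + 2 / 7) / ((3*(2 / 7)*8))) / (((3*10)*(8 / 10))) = -0.07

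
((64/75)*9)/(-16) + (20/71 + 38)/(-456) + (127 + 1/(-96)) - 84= 42.43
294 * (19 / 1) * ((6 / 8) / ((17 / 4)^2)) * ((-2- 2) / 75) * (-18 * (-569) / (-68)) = 228847248 / 122825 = 1863.20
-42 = -42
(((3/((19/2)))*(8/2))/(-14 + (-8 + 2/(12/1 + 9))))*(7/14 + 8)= -1071/2185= -0.49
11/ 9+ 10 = 101/ 9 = 11.22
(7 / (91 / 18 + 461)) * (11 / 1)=1386 / 8389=0.17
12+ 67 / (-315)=3713 / 315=11.79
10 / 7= 1.43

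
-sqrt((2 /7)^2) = -2 /7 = -0.29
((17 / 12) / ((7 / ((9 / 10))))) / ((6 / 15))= 51 / 112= 0.46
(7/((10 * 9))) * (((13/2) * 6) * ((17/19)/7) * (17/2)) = 3757/1140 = 3.30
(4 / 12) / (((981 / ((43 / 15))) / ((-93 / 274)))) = -1333 / 4031910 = -0.00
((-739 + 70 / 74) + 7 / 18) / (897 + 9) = -491285 / 603396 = -0.81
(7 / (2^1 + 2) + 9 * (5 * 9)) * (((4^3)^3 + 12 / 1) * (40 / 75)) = 853055624 / 15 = 56870374.93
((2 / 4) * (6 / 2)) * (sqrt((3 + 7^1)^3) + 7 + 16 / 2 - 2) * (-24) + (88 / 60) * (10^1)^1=-360 * sqrt(10) - 1360 / 3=-1591.75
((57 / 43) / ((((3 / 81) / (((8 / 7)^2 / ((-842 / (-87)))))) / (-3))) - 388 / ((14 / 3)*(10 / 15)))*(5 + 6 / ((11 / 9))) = -1379.39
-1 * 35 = -35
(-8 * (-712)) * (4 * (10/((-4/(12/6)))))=-113920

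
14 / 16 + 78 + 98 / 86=27525 / 344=80.01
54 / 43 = 1.26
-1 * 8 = -8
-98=-98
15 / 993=5 / 331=0.02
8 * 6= 48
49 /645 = 0.08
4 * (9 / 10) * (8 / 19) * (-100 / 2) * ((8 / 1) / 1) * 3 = -34560 / 19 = -1818.95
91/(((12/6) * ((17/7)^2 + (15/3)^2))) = 4459/3028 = 1.47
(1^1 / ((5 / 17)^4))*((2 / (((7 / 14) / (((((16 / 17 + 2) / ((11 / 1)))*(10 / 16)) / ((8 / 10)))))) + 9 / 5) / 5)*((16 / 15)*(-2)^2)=774839056 / 2578125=300.54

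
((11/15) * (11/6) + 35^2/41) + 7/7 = 118901/3690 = 32.22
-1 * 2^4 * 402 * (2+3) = -32160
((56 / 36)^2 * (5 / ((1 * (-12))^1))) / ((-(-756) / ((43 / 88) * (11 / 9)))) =-1505 / 1889568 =-0.00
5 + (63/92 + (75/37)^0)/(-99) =45385/9108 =4.98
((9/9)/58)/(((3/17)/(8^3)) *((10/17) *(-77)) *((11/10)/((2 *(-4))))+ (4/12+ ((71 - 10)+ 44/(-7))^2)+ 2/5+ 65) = 435025920/77192972255239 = 0.00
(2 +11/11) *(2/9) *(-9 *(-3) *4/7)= 72/7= 10.29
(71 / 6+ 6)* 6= 107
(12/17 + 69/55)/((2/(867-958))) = -89.20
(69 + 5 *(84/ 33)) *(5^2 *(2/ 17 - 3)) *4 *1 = -4405100/ 187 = -23556.68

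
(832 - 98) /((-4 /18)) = -3303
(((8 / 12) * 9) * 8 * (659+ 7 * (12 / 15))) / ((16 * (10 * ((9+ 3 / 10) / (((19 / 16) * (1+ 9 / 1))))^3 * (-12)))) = -14245285625 / 411830784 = -34.59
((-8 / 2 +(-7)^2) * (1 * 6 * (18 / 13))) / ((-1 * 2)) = -2430 / 13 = -186.92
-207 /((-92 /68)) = 153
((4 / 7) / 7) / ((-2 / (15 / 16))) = -15 / 392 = -0.04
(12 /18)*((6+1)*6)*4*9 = 1008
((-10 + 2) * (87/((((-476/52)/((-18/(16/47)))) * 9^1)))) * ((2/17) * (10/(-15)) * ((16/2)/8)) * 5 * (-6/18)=-354380/6069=-58.39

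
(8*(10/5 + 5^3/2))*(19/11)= 891.27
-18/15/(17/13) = -78/85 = -0.92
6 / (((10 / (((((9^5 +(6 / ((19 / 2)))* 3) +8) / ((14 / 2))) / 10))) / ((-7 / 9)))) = -1122119 / 2850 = -393.73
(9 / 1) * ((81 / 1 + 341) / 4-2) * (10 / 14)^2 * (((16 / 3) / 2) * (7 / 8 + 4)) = 6178.32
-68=-68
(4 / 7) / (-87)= -4 / 609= -0.01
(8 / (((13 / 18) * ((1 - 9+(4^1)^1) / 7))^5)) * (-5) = 4962182715 / 1485172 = 3341.15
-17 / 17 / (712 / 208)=-26 / 89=-0.29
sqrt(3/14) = sqrt(42)/14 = 0.46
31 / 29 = 1.07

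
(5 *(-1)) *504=-2520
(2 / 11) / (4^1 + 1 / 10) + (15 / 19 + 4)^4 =30929913831 / 58774771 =526.24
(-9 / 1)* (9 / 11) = -81 / 11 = -7.36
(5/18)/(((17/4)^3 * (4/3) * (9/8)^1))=320/132651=0.00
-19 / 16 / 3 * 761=-14459 / 48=-301.23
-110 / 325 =-22 / 65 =-0.34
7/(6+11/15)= 105/101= 1.04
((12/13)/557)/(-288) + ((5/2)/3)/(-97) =-0.01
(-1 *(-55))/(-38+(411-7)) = 55/366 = 0.15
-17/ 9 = -1.89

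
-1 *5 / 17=-5 / 17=-0.29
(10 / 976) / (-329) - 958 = -958.00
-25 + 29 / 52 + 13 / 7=-8221 / 364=-22.59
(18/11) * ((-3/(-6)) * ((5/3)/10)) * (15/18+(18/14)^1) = 89/308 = 0.29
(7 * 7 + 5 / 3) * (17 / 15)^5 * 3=215818264 / 759375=284.21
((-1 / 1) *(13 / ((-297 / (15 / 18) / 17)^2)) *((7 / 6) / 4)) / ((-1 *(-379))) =-657475 / 28884566304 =-0.00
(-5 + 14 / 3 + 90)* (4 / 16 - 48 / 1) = -51379 / 12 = -4281.58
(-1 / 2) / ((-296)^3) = 1 / 51868672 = 0.00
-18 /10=-9 /5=-1.80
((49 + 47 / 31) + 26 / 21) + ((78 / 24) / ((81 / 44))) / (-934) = 849613825 / 16416918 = 51.75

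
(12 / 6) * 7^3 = 686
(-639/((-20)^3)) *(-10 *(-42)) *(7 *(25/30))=31311/160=195.69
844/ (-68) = -12.41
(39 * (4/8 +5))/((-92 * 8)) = -429/1472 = -0.29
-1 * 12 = -12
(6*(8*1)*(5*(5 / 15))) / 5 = 16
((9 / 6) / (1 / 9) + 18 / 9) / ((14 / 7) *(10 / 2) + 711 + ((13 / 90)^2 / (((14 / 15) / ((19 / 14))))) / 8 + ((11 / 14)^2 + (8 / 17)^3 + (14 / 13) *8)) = 119746710720 / 5642316192137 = 0.02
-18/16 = -9/8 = -1.12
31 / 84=0.37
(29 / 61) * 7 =203 / 61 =3.33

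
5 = 5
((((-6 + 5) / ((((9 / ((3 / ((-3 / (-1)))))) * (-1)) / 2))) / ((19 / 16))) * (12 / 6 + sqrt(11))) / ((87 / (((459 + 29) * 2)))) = 62464 / 14877 + 31232 * sqrt(11) / 14877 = 11.16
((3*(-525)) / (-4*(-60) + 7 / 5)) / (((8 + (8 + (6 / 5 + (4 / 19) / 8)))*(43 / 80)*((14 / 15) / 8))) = -342000000 / 56623991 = -6.04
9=9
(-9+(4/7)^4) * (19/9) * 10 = -4057070/21609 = -187.75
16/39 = 0.41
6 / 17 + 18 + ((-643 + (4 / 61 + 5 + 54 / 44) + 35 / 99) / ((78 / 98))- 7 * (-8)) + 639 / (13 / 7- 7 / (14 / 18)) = -81541377668 / 100096425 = -814.63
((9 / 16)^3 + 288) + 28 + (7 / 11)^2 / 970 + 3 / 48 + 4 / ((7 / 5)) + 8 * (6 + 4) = 671528873459 / 1682616320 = 399.10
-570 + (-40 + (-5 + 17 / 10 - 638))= -12513 / 10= -1251.30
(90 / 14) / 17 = 45 / 119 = 0.38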